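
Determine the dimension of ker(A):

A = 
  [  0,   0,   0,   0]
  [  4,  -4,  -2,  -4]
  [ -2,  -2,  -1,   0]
nullity(A) = 2

Row reduce:
Swap R1 ↔ R2
R3 → R3 + (1/2)·R1
Swap R2 ↔ R3
REF = 
  [  4,  -4,  -2,  -4]
  [  0,  -4,  -2,  -2]
  [  0,   0,   0,   0]
Pivot columns: 1, 2 → 2 pivots.
rank(A) = 2, so nullity(A) = 4 - 2 = 2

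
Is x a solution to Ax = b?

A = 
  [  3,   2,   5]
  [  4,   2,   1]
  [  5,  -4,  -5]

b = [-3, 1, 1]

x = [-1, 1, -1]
No

Ax = [-6, -3, -4] ≠ b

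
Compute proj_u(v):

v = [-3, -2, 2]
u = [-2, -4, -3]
v·u = (-3)(-2) + (-2)(-4) + (2)(-3) = 8
u·u = (-2)² + (-4)² + (-3)² = 29
proj_u(v) = (v·u / u·u) × u = (8/29) × u

proj_u(v) = [-16/29, -32/29, -24/29]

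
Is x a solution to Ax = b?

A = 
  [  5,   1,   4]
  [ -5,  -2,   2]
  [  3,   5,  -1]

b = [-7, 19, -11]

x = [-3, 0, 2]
Yes

Ax = [-7, 19, -11] = b ✓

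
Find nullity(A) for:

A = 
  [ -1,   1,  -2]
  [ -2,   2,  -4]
nullity(A) = 2

Row reduce:
R2 → R2 - (2)·R1
REF = 
  [ -1,   1,  -2]
  [  0,   0,   0]
Pivot columns: 1 → 1 pivot.
rank(A) = 1, so nullity(A) = 3 - 1 = 2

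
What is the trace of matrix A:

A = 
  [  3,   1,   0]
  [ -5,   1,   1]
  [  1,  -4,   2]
6

tr(A) = 3 + 1 + 2 = 6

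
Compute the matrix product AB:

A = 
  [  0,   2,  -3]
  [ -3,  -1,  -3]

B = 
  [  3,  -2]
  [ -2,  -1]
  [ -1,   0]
AB = 
  [ -1,  -2]
  [ -4,   7]

A is 2×3 and B is 3×2, so AB is 2×2. Each entry is (row of A)·(column of B):
AB[1,1] = (0)(3) + (2)(-2) + (-3)(-1) = -1
AB[1,2] = (0)(-2) + (2)(-1) + (-3)(0) = -2
AB[2,1] = (-3)(3) + (-1)(-2) + (-3)(-1) = -4
AB[2,2] = (-3)(-2) + (-1)(-1) + (-3)(0) = 7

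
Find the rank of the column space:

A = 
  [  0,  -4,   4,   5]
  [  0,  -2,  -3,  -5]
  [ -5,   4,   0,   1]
dim(Col(A)) = 3

Row reduce:
Swap R1 ↔ R3
R3 → R3 - (2)·R2
REF = 
  [ -5,   4,   0,   1]
  [  0,  -2,  -3,  -5]
  [  0,   0,  10,  15]
Pivot columns: 1, 2, 3 → 3 pivots.
dim(Col(A)) = number of pivot columns = 3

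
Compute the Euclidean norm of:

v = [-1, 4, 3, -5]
7.141

||v||₂ = √((-1)² + (4)² + (3)² + (-5)²) = √51 = 7.141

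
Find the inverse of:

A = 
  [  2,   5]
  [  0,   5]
det(A) = (2)(5) - (5)(0) = 10
For a 2×2 matrix, A⁻¹ = (1/det(A)) · [[d, -b], [-c, a]]
    = (1/10) · [[5, -5], [0, 2]]

A⁻¹ = 
  [ 1/2, -1/2]
  [   0,  1/5]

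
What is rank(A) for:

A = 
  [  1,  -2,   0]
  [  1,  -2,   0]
rank(A) = 1

Row reduce:
R2 → R2 - (1)·R1
REF = 
  [  1,  -2,   0]
  [  0,   0,   0]
Pivot columns: 1 → 1 pivot.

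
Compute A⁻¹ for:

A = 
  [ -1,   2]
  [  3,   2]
det(A) = (-1)(2) - (2)(3) = -8
For a 2×2 matrix, A⁻¹ = (1/det(A)) · [[d, -b], [-c, a]]
    = (-1/8) · [[2, -2], [-3, -1]]

A⁻¹ = 
  [-1/4,  1/4]
  [ 3/8,  1/8]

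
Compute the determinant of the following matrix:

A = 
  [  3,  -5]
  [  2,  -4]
-2

For a 2×2 matrix, det = ad - bc = (3)(-4) - (-5)(2) = -2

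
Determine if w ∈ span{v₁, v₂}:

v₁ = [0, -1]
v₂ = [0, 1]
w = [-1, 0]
No

Form the augmented matrix and row-reduce:
[v₁|v₂|w] = 
  [  0,   0,  -1]
  [ -1,   1,   0]
Swap R1 ↔ R2
REF = 
  [ -1,   1,   0]
  [  0,   0,  -1]

Row 2 reads [0 0 | -1], i.e. 0 = -1, so the system is inconsistent and w ∉ span{v₁, v₂}.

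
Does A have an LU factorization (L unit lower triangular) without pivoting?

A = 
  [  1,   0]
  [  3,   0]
Yes.
A[1,1] = 1 ≠ 0, so Gaussian elimination proceeds without a row swap: multiplier ℓ₂₁ = (3)/(1) = 3, and U[2,2] = 0 - (3)(0) = 0.
L = 
  [  1,   0]
  [  3,   1]
U = 
  [  1,   0]
  [  0,   0]
Check row 2 of LU: [(3)(1), (3)(0) + 0] = [3, 0] = row 2 of A ✓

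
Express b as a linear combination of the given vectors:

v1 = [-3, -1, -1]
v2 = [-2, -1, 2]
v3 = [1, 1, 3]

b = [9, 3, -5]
c1 = -2, c2 = -2, c3 = -1

b = -2·v1 + -2·v2 + -1·v3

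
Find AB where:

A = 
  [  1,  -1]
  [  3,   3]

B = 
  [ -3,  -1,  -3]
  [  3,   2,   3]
AB = 
  [ -6,  -3,  -6]
  [  0,   3,   0]

A is 2×2 and B is 2×3, so AB is 2×3. Each entry is (row of A)·(column of B):
AB[1,1] = (1)(-3) + (-1)(3) = -6
AB[1,2] = (1)(-1) + (-1)(2) = -3
AB[1,3] = (1)(-3) + (-1)(3) = -6
AB[2,1] = (3)(-3) + (3)(3) = 0
AB[2,2] = (3)(-1) + (3)(2) = 3
AB[2,3] = (3)(-3) + (3)(3) = 0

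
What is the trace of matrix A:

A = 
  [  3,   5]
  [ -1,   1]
4

tr(A) = 3 + 1 = 4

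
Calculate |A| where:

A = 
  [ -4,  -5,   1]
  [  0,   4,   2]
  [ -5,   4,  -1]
118

Cofactor expansion along row 1:
det(A) = (-4)·((4)(-1) - (2)(4)) - (-5)·((0)(-1) - (2)(-5)) + (1)·((0)(4) - (4)(-5))
  = (-4)(-12) - (-5)(10) + (1)(20)
  = 118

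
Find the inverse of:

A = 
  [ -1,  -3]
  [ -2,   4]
det(A) = (-1)(4) - (-3)(-2) = -10
For a 2×2 matrix, A⁻¹ = (1/det(A)) · [[d, -b], [-c, a]]
    = (-1/10) · [[4, 3], [2, -1]]

A⁻¹ = 
  [ -2/5, -3/10]
  [ -1/5,  1/10]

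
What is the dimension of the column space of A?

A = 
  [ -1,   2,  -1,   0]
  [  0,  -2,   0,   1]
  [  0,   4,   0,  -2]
Row reduce:
R3 → R3 + (2)·R2
REF = 
  [ -1,   2,  -1,   0]
  [  0,  -2,   0,   1]
  [  0,   0,   0,   0]
Pivot columns: 1, 2 → 2 pivots.
dim(Col(A)) = number of pivot columns = 2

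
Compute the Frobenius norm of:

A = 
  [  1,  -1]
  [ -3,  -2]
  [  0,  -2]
||A||_F = 4.359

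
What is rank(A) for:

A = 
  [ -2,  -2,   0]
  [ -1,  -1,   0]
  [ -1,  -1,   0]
Row reduce:
R2 → R2 - (1/2)·R1
R3 → R3 - (1/2)·R1
REF = 
  [ -2,  -2,   0]
  [  0,   0,   0]
  [  0,   0,   0]
Pivot columns: 1 → 1 pivot.

rank(A) = 1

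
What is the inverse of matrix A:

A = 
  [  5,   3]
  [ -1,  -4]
det(A) = (5)(-4) - (3)(-1) = -17
For a 2×2 matrix, A⁻¹ = (1/det(A)) · [[d, -b], [-c, a]]
    = (-1/17) · [[-4, -3], [1, 5]]

A⁻¹ = 
  [ 4/17,  3/17]
  [-1/17, -5/17]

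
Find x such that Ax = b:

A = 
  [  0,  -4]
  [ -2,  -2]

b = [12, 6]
x = [0, -3]

Row reduce the augmented matrix [A|b]:
Swap R1 ↔ R2
REF = 
  [ -2,  -2,   6]
  [  0,  -4,  12]

Back-substitution:
x₂ = 12 / (-4) = -3
x₁ = (6 - (-2)(-3)) / (-2) = 0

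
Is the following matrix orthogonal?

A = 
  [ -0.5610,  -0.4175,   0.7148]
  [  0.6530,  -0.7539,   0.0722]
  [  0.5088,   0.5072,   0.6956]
Yes

AᵀA = 
  [  1,   0,   0.0001]
  [  0,   0.9999,  -0.0001]
  [  0.0001,  -0.0001,   1]
≈ I (equal to I up to the 4-dp rounding of the entries)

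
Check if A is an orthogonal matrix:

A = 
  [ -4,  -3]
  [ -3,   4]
No

AᵀA = 
  [ 25,   0]
  [  0,  25]
≠ I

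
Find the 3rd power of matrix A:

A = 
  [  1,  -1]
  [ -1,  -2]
A^3 = 
  [  1,  -4]
  [ -4, -11]

A² = A·A:
A²[1,1] = (1)(1) + (-1)(-1) = 2
A²[1,2] = (1)(-1) + (-1)(-2) = 1
A²[2,1] = (-1)(1) + (-2)(-1) = 1
A²[2,2] = (-1)(-1) + (-2)(-2) = 5
A² = 
  [  2,   1]
  [  1,   5]

A^3 = A^2·A:
A^3[1,1] = (2)(1) + (1)(-1) = 1
A^3[1,2] = (2)(-1) + (1)(-2) = -4
A^3[2,1] = (1)(1) + (5)(-1) = -4
A^3[2,2] = (1)(-1) + (5)(-2) = -11
A^3 = 
  [  1,  -4]
  [ -4, -11]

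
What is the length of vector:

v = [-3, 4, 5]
7.071

||v||₂ = √((-3)² + (4)² + (5)²) = √50 = 7.071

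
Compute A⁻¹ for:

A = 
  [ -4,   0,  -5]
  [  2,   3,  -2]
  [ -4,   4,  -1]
det(A) = (-4)·((3)(-1) - (-2)(4)) - (0)·((2)(-1) - (-2)(-4)) + (-5)·((2)(4) - (3)(-4))
  = (-4)(5) - (0)(-10) + (-5)(20)
  = -120
det(A) = -120 ≠ 0, so A is invertible.

Cofactors Cᵢⱼ = (-1)ⁱ⁺ʲ·Mᵢⱼ:
C = 
  [  5,  10,  20]
  [-20, -16,  16]
  [ 15, -18, -12]

adj(A) = Cᵀ:
adj(A) = 
  [  5, -20,  15]
  [ 10, -16, -18]
  [ 20,  16, -12]

A⁻¹ = (-1/120) · adj(A):
A⁻¹ = 
  [-1/24,   1/6,  -1/8]
  [-1/12,  2/15,  3/20]
  [ -1/6, -2/15,  1/10]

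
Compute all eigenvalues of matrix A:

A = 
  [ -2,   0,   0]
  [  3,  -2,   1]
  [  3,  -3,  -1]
λ = -2, (-3 + i√11)/2, (-3 - i√11)/2  (≈ -2, -1.5 + 1.658i, -1.5 - 1.658i)

Characteristic polynomial: det(λI - A) = λ³ + 5λ² + 11λ + 10
Testing integer divisors of the constant term: p(-2) = 0, so (λ + 2) is a factor:
p(λ) = (λ + 2)(λ² + 3λ + 5)
λ² + 3λ + 5 = 0  ⇒  λ = (-3 ± √((3)² - 4·(5)))/2 = (-3 ± √(-11))/2
  = (-3 + i√11)/2,  (-3 - i√11)/2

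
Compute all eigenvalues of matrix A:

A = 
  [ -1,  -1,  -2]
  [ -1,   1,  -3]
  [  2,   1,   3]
Characteristic polynomial: det(λI - A) = λ³ - 3λ² + 5λ - 3
Testing integer divisors of the constant term: p(1) = 0, so (λ - 1) is a factor:
p(λ) = (λ - 1)(λ² - 2λ + 3)
λ² - 2λ + 3 = 0  ⇒  λ = (2 ± √((-2)² - 4·(3)))/2 = (2 ± √(-8))/2
  = 1 + i√2,  1 - i√2

λ = 1, 1 + i√2, 1 - i√2  (≈ 1, 1 + 1.414i, 1 - 1.414i)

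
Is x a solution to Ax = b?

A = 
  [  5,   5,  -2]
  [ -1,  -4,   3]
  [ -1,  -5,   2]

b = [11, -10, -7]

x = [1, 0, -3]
Yes

Ax = [11, -10, -7] = b ✓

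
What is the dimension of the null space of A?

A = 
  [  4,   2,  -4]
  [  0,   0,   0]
nullity(A) = 2

Row reduce:
(no row operations needed)
REF = 
  [  4,   2,  -4]
  [  0,   0,   0]
Pivot columns: 1 → 1 pivot.
rank(A) = 1, so nullity(A) = 3 - 1 = 2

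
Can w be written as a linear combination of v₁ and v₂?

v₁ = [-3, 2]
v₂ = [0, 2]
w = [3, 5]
Yes

Form the augmented matrix and row-reduce:
[v₁|v₂|w] = 
  [ -3,   0,   3]
  [  2,   2,   5]
R2 → R2 + (2/3)·R1
REF = 
  [ -3,   0,   3]
  [  0,   2,   7]

No row of the form [0 0 | nonzero], so the system is consistent. Back-substitution gives c₁ = -1, c₂ = 7/2: w = (-1)·v₁ + (7/2)·v₂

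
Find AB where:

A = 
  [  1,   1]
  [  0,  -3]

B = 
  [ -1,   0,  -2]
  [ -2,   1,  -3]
AB = 
  [ -3,   1,  -5]
  [  6,  -3,   9]

A is 2×2 and B is 2×3, so AB is 2×3. Each entry is (row of A)·(column of B):
AB[1,1] = (1)(-1) + (1)(-2) = -3
AB[1,2] = (1)(0) + (1)(1) = 1
AB[1,3] = (1)(-2) + (1)(-3) = -5
AB[2,1] = (0)(-1) + (-3)(-2) = 6
AB[2,2] = (0)(0) + (-3)(1) = -3
AB[2,3] = (0)(-2) + (-3)(-3) = 9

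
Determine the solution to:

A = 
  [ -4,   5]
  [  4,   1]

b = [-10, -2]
x = [0, -2]

Row reduce the augmented matrix [A|b]:
R2 → R2 + (1)·R1
REF = 
  [ -4,   5, -10]
  [  0,   6, -12]

Back-substitution:
x₂ = (-12) / 6 = -2
x₁ = (-10 - (5)(-2)) / (-4) = 0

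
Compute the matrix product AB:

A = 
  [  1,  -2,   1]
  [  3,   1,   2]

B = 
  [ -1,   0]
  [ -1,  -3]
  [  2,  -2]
AB = 
  [  3,   4]
  [  0,  -7]

A is 2×3 and B is 3×2, so AB is 2×2. Each entry is (row of A)·(column of B):
AB[1,1] = (1)(-1) + (-2)(-1) + (1)(2) = 3
AB[1,2] = (1)(0) + (-2)(-3) + (1)(-2) = 4
AB[2,1] = (3)(-1) + (1)(-1) + (2)(2) = 0
AB[2,2] = (3)(0) + (1)(-3) + (2)(-2) = -7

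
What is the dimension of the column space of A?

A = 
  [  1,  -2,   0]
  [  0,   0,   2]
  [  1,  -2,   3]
dim(Col(A)) = 2

Row reduce:
R3 → R3 - (1)·R1
R3 → R3 - (3/2)·R2
REF = 
  [  1,  -2,   0]
  [  0,   0,   2]
  [  0,   0,   0]
Pivot columns: 1, 3 → 2 pivots.
dim(Col(A)) = number of pivot columns = 2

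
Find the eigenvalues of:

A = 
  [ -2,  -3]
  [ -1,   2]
tr(A) = 0, det(A) = -7
Characteristic polynomial: λ² - tr(A)λ + det(A) = λ² - 7
λ² - 7 = 0  ⇒  λ = (0 ± √((0)² - 4·(-7)))/2 = (0 ± √(28))/2
  = √7,  -√7

λ = √7, -√7  (≈ 2.646, -2.646)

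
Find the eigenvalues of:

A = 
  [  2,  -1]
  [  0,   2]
tr(A) = 4, det(A) = 4
Characteristic polynomial: λ² - tr(A)λ + det(A) = λ² - 4λ + 4
λ² - 4λ + 4 = (λ - 2)²

λ = 2, 2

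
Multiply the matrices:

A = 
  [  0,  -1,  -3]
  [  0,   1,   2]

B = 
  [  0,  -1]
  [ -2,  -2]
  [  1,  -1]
AB = 
  [ -1,   5]
  [  0,  -4]

A is 2×3 and B is 3×2, so AB is 2×2. Each entry is (row of A)·(column of B):
AB[1,1] = (0)(0) + (-1)(-2) + (-3)(1) = -1
AB[1,2] = (0)(-1) + (-1)(-2) + (-3)(-1) = 5
AB[2,1] = (0)(0) + (1)(-2) + (2)(1) = 0
AB[2,2] = (0)(-1) + (1)(-2) + (2)(-1) = -4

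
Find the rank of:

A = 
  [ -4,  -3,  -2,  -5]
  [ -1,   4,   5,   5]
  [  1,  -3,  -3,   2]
rank(A) = 3

Row reduce:
R2 → R2 - (1/4)·R1
R3 → R3 + (1/4)·R1
R3 → R3 + (15/19)·R2
REF = 
  [    -4,     -3,     -2,     -5]
  [     0,   19/4,   11/2,   25/4]
  [     0,      0,  16/19, 108/19]
Pivot columns: 1, 2, 3 → 3 pivots.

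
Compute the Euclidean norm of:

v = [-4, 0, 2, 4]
6

||v||₂ = √((-4)² + (0)² + (2)² + (4)²) = √36 = 6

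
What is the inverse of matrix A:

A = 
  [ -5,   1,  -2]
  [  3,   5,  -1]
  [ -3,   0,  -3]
det(A) = (-5)·((5)(-3) - (-1)(0)) - (1)·((3)(-3) - (-1)(-3)) + (-2)·((3)(0) - (5)(-3))
  = (-5)(-15) - (1)(-12) + (-2)(15)
  = 57
det(A) = 57 ≠ 0, so A is invertible.

Cofactors Cᵢⱼ = (-1)ⁱ⁺ʲ·Mᵢⱼ:
C = 
  [-15,  12,  15]
  [  3,   9,  -3]
  [  9, -11, -28]

adj(A) = Cᵀ:
adj(A) = 
  [-15,   3,   9]
  [ 12,   9, -11]
  [ 15,  -3, -28]

A⁻¹ = (1/57) · adj(A):
A⁻¹ = 
  [ -5/19,   1/19,   3/19]
  [  4/19,   3/19, -11/57]
  [  5/19,  -1/19, -28/57]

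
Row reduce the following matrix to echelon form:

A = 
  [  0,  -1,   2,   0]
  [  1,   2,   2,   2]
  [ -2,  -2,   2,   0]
Row operations:
Swap R1 ↔ R2
R3 → R3 + (2)·R1
R3 → R3 + (2)·R2

Resulting echelon form:
REF = 
  [  1,   2,   2,   2]
  [  0,  -1,   2,   0]
  [  0,   0,  10,   4]

Rank = 3 (number of non-zero pivot rows).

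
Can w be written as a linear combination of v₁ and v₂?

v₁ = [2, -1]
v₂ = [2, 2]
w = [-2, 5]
Yes

Form the augmented matrix and row-reduce:
[v₁|v₂|w] = 
  [  2,   2,  -2]
  [ -1,   2,   5]
R2 → R2 + (1/2)·R1
REF = 
  [  2,   2,  -2]
  [  0,   3,   4]

No row of the form [0 0 | nonzero], so the system is consistent. Back-substitution gives c₁ = -7/3, c₂ = 4/3: w = (-7/3)·v₁ + (4/3)·v₂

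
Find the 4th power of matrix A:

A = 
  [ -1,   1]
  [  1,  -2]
A^4 = 
  [ 13, -21]
  [-21,  34]

A² = A·A:
A²[1,1] = (-1)(-1) + (1)(1) = 2
A²[1,2] = (-1)(1) + (1)(-2) = -3
A²[2,1] = (1)(-1) + (-2)(1) = -3
A²[2,2] = (1)(1) + (-2)(-2) = 5
A² = 
  [  2,  -3]
  [ -3,   5]

A^3 = A^2·A:
A^3[1,1] = (2)(-1) + (-3)(1) = -5
A^3[1,2] = (2)(1) + (-3)(-2) = 8
A^3[2,1] = (-3)(-1) + (5)(1) = 8
A^3[2,2] = (-3)(1) + (5)(-2) = -13
A^3 = 
  [ -5,   8]
  [  8, -13]

A^4 = A^3·A:
A^4[1,1] = (-5)(-1) + (8)(1) = 13
A^4[1,2] = (-5)(1) + (8)(-2) = -21
A^4[2,1] = (8)(-1) + (-13)(1) = -21
A^4[2,2] = (8)(1) + (-13)(-2) = 34
A^4 = 
  [ 13, -21]
  [-21,  34]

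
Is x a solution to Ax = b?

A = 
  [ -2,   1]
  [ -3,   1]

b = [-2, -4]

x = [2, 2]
Yes

Ax = [-2, -4] = b ✓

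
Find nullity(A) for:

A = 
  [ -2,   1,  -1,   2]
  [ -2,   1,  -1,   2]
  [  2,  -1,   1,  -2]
nullity(A) = 3

Row reduce:
R2 → R2 - (1)·R1
R3 → R3 + (1)·R1
REF = 
  [ -2,   1,  -1,   2]
  [  0,   0,   0,   0]
  [  0,   0,   0,   0]
Pivot columns: 1 → 1 pivot.
rank(A) = 1, so nullity(A) = 4 - 1 = 3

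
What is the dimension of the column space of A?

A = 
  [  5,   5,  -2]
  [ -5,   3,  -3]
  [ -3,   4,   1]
Row reduce:
R2 → R2 + (1)·R1
R3 → R3 + (3/5)·R1
R3 → R3 - (7/8)·R2
REF = 
  [     5,      5,     -2]
  [     0,      8,     -5]
  [     0,      0, 167/40]
Pivot columns: 1, 2, 3 → 3 pivots.
dim(Col(A)) = number of pivot columns = 3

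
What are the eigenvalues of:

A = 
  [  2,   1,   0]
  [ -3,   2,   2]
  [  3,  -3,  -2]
Characteristic polynomial: det(λI - A) = λ³ - 2λ² + 5λ - 4
Testing integer divisors of the constant term: p(1) = 0, so (λ - 1) is a factor:
p(λ) = (λ - 1)(λ² - λ + 4)
λ² - λ + 4 = 0  ⇒  λ = (1 ± √((-1)² - 4·(4)))/2 = (1 ± √(-15))/2
  = (1 + i√15)/2,  (1 - i√15)/2

λ = 1, (1 + i√15)/2, (1 - i√15)/2  (≈ 1, 0.5 + 1.936i, 0.5 - 1.936i)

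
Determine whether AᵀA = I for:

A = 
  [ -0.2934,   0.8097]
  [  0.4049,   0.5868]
No

AᵀA = 
  [  0.2500,   0]
  [  0,   0.9999]
≠ I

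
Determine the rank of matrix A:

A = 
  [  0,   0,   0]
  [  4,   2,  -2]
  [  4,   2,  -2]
rank(A) = 1

Row reduce:
Swap R1 ↔ R2
R3 → R3 - (1)·R1
REF = 
  [  4,   2,  -2]
  [  0,   0,   0]
  [  0,   0,   0]
Pivot columns: 1 → 1 pivot.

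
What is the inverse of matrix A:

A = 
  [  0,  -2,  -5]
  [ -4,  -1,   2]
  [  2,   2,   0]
det(A) = (0)·((-1)(0) - (2)(2)) - (-2)·((-4)(0) - (2)(2)) + (-5)·((-4)(2) - (-1)(2))
  = (0)(-4) - (-2)(-4) + (-5)(-6)
  = 22
det(A) = 22 ≠ 0, so A is invertible.

Cofactors Cᵢⱼ = (-1)ⁱ⁺ʲ·Mᵢⱼ:
C = 
  [ -4,   4,  -6]
  [-10,  10,  -4]
  [ -9,  20,  -8]

adj(A) = Cᵀ:
adj(A) = 
  [ -4, -10,  -9]
  [  4,  10,  20]
  [ -6,  -4,  -8]

A⁻¹ = (1/22) · adj(A):
A⁻¹ = 
  [-2/11, -5/11, -9/22]
  [ 2/11,  5/11, 10/11]
  [-3/11, -2/11, -4/11]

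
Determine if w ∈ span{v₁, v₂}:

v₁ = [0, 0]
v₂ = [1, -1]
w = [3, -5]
No

Form the augmented matrix and row-reduce:
[v₁|v₂|w] = 
  [  0,   1,   3]
  [  0,  -1,  -5]
R2 → R2 + (1)·R1
REF = 
  [  0,   1,   3]
  [  0,   0,  -2]

Row 2 reads [0 0 | -2], i.e. 0 = -2, so the system is inconsistent and w ∉ span{v₁, v₂}.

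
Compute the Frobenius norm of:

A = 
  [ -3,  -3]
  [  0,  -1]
||A||_F = 4.359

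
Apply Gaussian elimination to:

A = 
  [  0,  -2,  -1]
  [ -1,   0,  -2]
Row operations:
Swap R1 ↔ R2

Resulting echelon form:
REF = 
  [ -1,   0,  -2]
  [  0,  -2,  -1]

Rank = 2 (number of non-zero pivot rows).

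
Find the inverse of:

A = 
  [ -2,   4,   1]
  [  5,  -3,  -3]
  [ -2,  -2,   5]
det(A) = (-2)·((-3)(5) - (-3)(-2)) - (4)·((5)(5) - (-3)(-2)) + (1)·((5)(-2) - (-3)(-2))
  = (-2)(-21) - (4)(19) + (1)(-16)
  = -50
det(A) = -50 ≠ 0, so A is invertible.

Cofactors Cᵢⱼ = (-1)ⁱ⁺ʲ·Mᵢⱼ:
C = 
  [-21, -19, -16]
  [-22,  -8, -12]
  [ -9,  -1, -14]

adj(A) = Cᵀ:
adj(A) = 
  [-21, -22,  -9]
  [-19,  -8,  -1]
  [-16, -12, -14]

A⁻¹ = (-1/50) · adj(A):
A⁻¹ = 
  [21/50, 11/25,  9/50]
  [19/50,  4/25,  1/50]
  [ 8/25,  6/25,  7/25]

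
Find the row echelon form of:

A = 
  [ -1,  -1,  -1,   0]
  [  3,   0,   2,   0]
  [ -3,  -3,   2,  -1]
Row operations:
R2 → R2 + (3)·R1
R3 → R3 - (3)·R1

Resulting echelon form:
REF = 
  [ -1,  -1,  -1,   0]
  [  0,  -3,  -1,   0]
  [  0,   0,   5,  -1]

Rank = 3 (number of non-zero pivot rows).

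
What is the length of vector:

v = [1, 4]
4.123

||v||₂ = √((1)² + (4)²) = √17 = 4.123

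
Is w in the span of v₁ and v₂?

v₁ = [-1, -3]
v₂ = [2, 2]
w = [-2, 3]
Yes

Form the augmented matrix and row-reduce:
[v₁|v₂|w] = 
  [ -1,   2,  -2]
  [ -3,   2,   3]
R2 → R2 - (3)·R1
REF = 
  [ -1,   2,  -2]
  [  0,  -4,   9]

No row of the form [0 0 | nonzero], so the system is consistent. Back-substitution gives c₁ = -5/2, c₂ = -9/4: w = (-5/2)·v₁ + (-9/4)·v₂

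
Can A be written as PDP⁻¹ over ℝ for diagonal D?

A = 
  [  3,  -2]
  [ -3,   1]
Yes

tr(A) = 4, det(A) = -3
Characteristic polynomial: λ² - tr(A)λ + det(A) = λ² - 4λ - 3
λ² - 4λ - 3 = 0  ⇒  λ = (4 ± √((-4)² - 4·(-3)))/2 = (4 ± √(28))/2
  = 2 + √7,  2 - √7
Eigenvalues: 2 + √7, 2 - √7  (≈ 4.646, -0.6458)
The two irrational eigenvalues are distinct (simple), so each has alg. mult. = geom. mult. = 1.
Sum of geometric multiplicities equals n, so A has n independent eigenvectors.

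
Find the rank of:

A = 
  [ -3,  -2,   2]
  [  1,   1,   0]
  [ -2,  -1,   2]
Row reduce:
R2 → R2 + (1/3)·R1
R3 → R3 - (2/3)·R1
R3 → R3 - (1)·R2
REF = 
  [ -3,  -2,   2]
  [  0, 1/3, 2/3]
  [  0,   0,   0]
Pivot columns: 1, 2 → 2 pivots.

rank(A) = 2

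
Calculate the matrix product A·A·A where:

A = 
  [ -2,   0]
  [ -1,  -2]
A^3 = 
  [ -8,   0]
  [-12,  -8]

A² = A·A:
A²[1,1] = (-2)(-2) + (0)(-1) = 4
A²[1,2] = (-2)(0) + (0)(-2) = 0
A²[2,1] = (-1)(-2) + (-2)(-1) = 4
A²[2,2] = (-1)(0) + (-2)(-2) = 4
A² = 
  [  4,   0]
  [  4,   4]

A^3 = A^2·A:
A^3[1,1] = (4)(-2) + (0)(-1) = -8
A^3[1,2] = (4)(0) + (0)(-2) = 0
A^3[2,1] = (4)(-2) + (4)(-1) = -12
A^3[2,2] = (4)(0) + (4)(-2) = -8
A^3 = 
  [ -8,   0]
  [-12,  -8]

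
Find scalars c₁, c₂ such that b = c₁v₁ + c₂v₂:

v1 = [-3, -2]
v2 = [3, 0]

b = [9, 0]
c1 = 0, c2 = 3

b = 0·v1 + 3·v2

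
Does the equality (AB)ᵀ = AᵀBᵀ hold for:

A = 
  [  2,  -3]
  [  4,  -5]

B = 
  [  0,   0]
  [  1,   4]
No

(AB)ᵀ = 
  [ -3,  -5]
  [-12, -20]

AᵀBᵀ = 
  [  0,  18]
  [  0, -23]

The two matrices differ, so (AB)ᵀ ≠ AᵀBᵀ in general. The correct identity is (AB)ᵀ = BᵀAᵀ.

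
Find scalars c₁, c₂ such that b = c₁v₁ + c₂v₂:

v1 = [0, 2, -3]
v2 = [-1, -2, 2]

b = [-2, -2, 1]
c1 = 1, c2 = 2

b = 1·v1 + 2·v2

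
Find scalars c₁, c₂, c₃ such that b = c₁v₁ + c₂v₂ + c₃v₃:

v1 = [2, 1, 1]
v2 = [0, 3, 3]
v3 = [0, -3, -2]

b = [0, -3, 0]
c1 = 0, c2 = 2, c3 = 3

b = 0·v1 + 2·v2 + 3·v3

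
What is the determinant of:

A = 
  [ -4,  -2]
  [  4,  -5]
For a 2×2 matrix, det = ad - bc = (-4)(-5) - (-2)(4) = 28

det(A) = 28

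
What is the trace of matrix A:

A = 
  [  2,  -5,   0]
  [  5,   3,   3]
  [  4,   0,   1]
6

tr(A) = 2 + 3 + 1 = 6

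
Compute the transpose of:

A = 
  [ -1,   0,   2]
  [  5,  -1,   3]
Aᵀ = 
  [ -1,   5]
  [  0,  -1]
  [  2,   3]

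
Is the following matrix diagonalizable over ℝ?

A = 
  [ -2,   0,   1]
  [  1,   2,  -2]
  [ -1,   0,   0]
No

Characteristic polynomial: det(λI - A) = λ³ - 3λ - 2
Testing integer divisors of the constant term: p(-1) = 0, so (λ + 1) is a factor:
p(λ) = (λ + 1)(λ² - λ - 2)
λ² - λ - 2 = (λ + 1)(λ - 2)
Eigenvalues: -1, 2, -1
λ=-1: alg. mult. = 2, geom. mult. = 3 - rank(A - (-1)I) = 3 - 2 = 1
λ=2: alg. mult. = 1, geom. mult. = 3 - rank(A - (2)I) = 3 - 2 = 1
Sum of geometric multiplicities = 2 < n = 3, so there aren't enough independent eigenvectors.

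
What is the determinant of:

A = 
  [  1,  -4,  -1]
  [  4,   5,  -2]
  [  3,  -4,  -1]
Cofactor expansion along row 1:
det(A) = (1)·((5)(-1) - (-2)(-4)) - (-4)·((4)(-1) - (-2)(3)) + (-1)·((4)(-4) - (5)(3))
  = (1)(-13) - (-4)(2) + (-1)(-31)
  = 26

det(A) = 26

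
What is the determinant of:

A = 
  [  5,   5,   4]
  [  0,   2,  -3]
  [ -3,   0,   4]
Cofactor expansion along row 1:
det(A) = (5)·((2)(4) - (-3)(0)) - (5)·((0)(4) - (-3)(-3)) + (4)·((0)(0) - (2)(-3))
  = (5)(8) - (5)(-9) + (4)(6)
  = 109

det(A) = 109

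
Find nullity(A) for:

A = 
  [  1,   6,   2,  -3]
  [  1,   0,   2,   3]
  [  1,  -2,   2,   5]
nullity(A) = 2

Row reduce:
R2 → R2 - (1)·R1
R3 → R3 - (1)·R1
R3 → R3 - (4/3)·R2
REF = 
  [  1,   6,   2,  -3]
  [  0,  -6,   0,   6]
  [  0,   0,   0,   0]
Pivot columns: 1, 2 → 2 pivots.
rank(A) = 2, so nullity(A) = 4 - 2 = 2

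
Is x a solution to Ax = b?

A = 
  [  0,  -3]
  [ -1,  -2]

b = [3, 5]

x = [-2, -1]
No

Ax = [3, 4] ≠ b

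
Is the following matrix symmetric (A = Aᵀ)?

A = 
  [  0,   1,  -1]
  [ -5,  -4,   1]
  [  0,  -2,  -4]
No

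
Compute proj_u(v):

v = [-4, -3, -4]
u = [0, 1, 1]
v·u = (-4)(0) + (-3)(1) + (-4)(1) = -7
u·u = (0)² + (1)² + (1)² = 2
proj_u(v) = (v·u / u·u) × u = (-7/2) × u

proj_u(v) = [0, -7/2, -7/2]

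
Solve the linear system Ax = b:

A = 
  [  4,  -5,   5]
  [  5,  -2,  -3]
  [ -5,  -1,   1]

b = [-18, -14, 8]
x = [-2, 2, 0]

Row reduce the augmented matrix [A|b]:
R2 → R2 - (5/4)·R1
R3 → R3 + (5/4)·R1
R3 → R3 + (29/17)·R2
REF = 
  [      4,      -5,       5,     -18]
  [      0,    17/4,   -37/4,    17/2]
  [      0,       0, -145/17,       0]

Back-substitution:
x₃ = 0 / (-145/17) = 0
x₂ = (17/2 - (-37/4)(0)) / (17/4) = 2
x₁ = (-18 - (-5)(2) - (5)(0)) / 4 = -2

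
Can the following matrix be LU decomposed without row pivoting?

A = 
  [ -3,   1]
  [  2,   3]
Yes.
A[1,1] = -3 ≠ 0, so Gaussian elimination proceeds without a row swap: multiplier ℓ₂₁ = (2)/(-3) = -2/3, and U[2,2] = 3 - (-2/3)(1) = 11/3.
L = 
  [   1,    0]
  [-2/3,    1]
U = 
  [  -3,    1]
  [   0, 11/3]
Check row 2 of LU: [(-2/3)(-3), (-2/3)(1) + (11/3)] = [2, 3] = row 2 of A ✓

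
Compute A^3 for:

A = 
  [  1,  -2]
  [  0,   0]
A² = A·A:
A²[1,1] = (1)(1) + (-2)(0) = 1
A²[1,2] = (1)(-2) + (-2)(0) = -2
A²[2,1] = (0)(1) + (0)(0) = 0
A²[2,2] = (0)(-2) + (0)(0) = 0
A² = 
  [  1,  -2]
  [  0,   0]

A^3 = A^2·A:
A^3[1,1] = (1)(1) + (-2)(0) = 1
A^3[1,2] = (1)(-2) + (-2)(0) = -2
A^3[2,1] = (0)(1) + (0)(0) = 0
A^3[2,2] = (0)(-2) + (0)(0) = 0
A^3 = 
  [  1,  -2]
  [  0,   0]

Therefore
A^3 = 
  [  1,  -2]
  [  0,   0]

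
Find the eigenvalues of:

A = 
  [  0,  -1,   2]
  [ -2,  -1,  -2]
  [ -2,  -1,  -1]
Characteristic polynomial: det(λI - A) = λ³ + 2λ² + λ + 2
Testing integer divisors of the constant term: p(-2) = 0, so (λ + 2) is a factor:
p(λ) = (λ + 2)(λ² + 1)
λ² + 1 = 0  ⇒  λ = (0 ± √((0)² - 4·(1)))/2 = (0 ± √(-4))/2
  = i,  -i

λ = -2, i, -i  (≈ -2, 0 + 1i, 0 - 1i)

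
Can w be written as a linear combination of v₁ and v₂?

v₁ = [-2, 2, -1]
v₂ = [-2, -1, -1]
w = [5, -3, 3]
No

Form the augmented matrix and row-reduce:
[v₁|v₂|w] = 
  [ -2,  -2,   5]
  [  2,  -1,  -3]
  [ -1,  -1,   3]
R2 → R2 + (1)·R1
R3 → R3 - (1/2)·R1
REF = 
  [ -2,  -2,   5]
  [  0,  -3,   2]
  [  0,   0, 1/2]

Row 3 reads [0 0 | 1/2], i.e. 0 = 1/2, so the system is inconsistent and w ∉ span{v₁, v₂}.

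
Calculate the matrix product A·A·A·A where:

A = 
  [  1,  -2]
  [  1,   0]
A^4 = 
  [ -1,   6]
  [ -3,   2]

A² = A·A:
A²[1,1] = (1)(1) + (-2)(1) = -1
A²[1,2] = (1)(-2) + (-2)(0) = -2
A²[2,1] = (1)(1) + (0)(1) = 1
A²[2,2] = (1)(-2) + (0)(0) = -2
A² = 
  [ -1,  -2]
  [  1,  -2]

A^3 = A^2·A:
A^3[1,1] = (-1)(1) + (-2)(1) = -3
A^3[1,2] = (-1)(-2) + (-2)(0) = 2
A^3[2,1] = (1)(1) + (-2)(1) = -1
A^3[2,2] = (1)(-2) + (-2)(0) = -2
A^3 = 
  [ -3,   2]
  [ -1,  -2]

A^4 = A^3·A:
A^4[1,1] = (-3)(1) + (2)(1) = -1
A^4[1,2] = (-3)(-2) + (2)(0) = 6
A^4[2,1] = (-1)(1) + (-2)(1) = -3
A^4[2,2] = (-1)(-2) + (-2)(0) = 2
A^4 = 
  [ -1,   6]
  [ -3,   2]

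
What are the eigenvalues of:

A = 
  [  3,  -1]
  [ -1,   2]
tr(A) = 5, det(A) = 5
Characteristic polynomial: λ² - tr(A)λ + det(A) = λ² - 5λ + 5
λ² - 5λ + 5 = 0  ⇒  λ = (5 ± √((-5)² - 4·(5)))/2 = (5 ± √(5))/2
  = (5 + √5)/2,  (5 - √5)/2

λ = (5 + √5)/2, (5 - √5)/2  (≈ 3.618, 1.382)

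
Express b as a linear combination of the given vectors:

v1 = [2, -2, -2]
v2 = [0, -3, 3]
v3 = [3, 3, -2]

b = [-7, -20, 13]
c1 = 1, c2 = 3, c3 = -3

b = 1·v1 + 3·v2 + -3·v3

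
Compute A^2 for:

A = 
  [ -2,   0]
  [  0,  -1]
A² = A·A:
A²[1,1] = (-2)(-2) + (0)(0) = 4
A²[1,2] = (-2)(0) + (0)(-1) = 0
A²[2,1] = (0)(-2) + (-1)(0) = 0
A²[2,2] = (0)(0) + (-1)(-1) = 1
A² = 
  [  4,   0]
  [  0,   1]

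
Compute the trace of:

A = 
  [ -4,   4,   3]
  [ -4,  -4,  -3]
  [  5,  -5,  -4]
-12

tr(A) = -4 + -4 + -4 = -12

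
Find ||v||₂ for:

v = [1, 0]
1

||v||₂ = √((1)² + (0)²) = √1 = 1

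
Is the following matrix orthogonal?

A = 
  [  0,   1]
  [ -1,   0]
Yes

AᵀA = 
  [  1,   0]
  [  0,   1]
= I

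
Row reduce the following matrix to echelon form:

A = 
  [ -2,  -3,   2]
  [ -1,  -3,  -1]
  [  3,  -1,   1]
Row operations:
R2 → R2 - (1/2)·R1
R3 → R3 + (3/2)·R1
R3 → R3 - (11/3)·R2

Resulting echelon form:
REF = 
  [  -2,   -3,    2]
  [   0, -3/2,   -2]
  [   0,    0, 34/3]

Rank = 3 (number of non-zero pivot rows).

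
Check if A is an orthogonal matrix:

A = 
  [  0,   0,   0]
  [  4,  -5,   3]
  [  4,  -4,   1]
No

AᵀA = 
  [ 32, -36,  16]
  [-36,  41, -19]
  [ 16, -19,  10]
≠ I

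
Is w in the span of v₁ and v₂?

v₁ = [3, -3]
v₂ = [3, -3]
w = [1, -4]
No

Form the augmented matrix and row-reduce:
[v₁|v₂|w] = 
  [  3,   3,   1]
  [ -3,  -3,  -4]
R2 → R2 + (1)·R1
REF = 
  [  3,   3,   1]
  [  0,   0,  -3]

Row 2 reads [0 0 | -3], i.e. 0 = -3, so the system is inconsistent and w ∉ span{v₁, v₂}.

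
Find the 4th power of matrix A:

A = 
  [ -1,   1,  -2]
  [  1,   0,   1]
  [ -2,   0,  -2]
A^4 = 
  [ 81, -21, 102]
  [-45,  12, -57]
  [ 90, -24, 114]

A² = A·A:
A²[1,1] = (-1)(-1) + (1)(1) + (-2)(-2) = 6
A²[1,2] = (-1)(1) + (1)(0) + (-2)(0) = -1
A²[1,3] = (-1)(-2) + (1)(1) + (-2)(-2) = 7
A²[2,1] = (1)(-1) + (0)(1) + (1)(-2) = -3
A²[2,2] = (1)(1) + (0)(0) + (1)(0) = 1
A²[2,3] = (1)(-2) + (0)(1) + (1)(-2) = -4
A²[3,1] = (-2)(-1) + (0)(1) + (-2)(-2) = 6
A²[3,2] = (-2)(1) + (0)(0) + (-2)(0) = -2
A²[3,3] = (-2)(-2) + (0)(1) + (-2)(-2) = 8
A² = 
  [  6,  -1,   7]
  [ -3,   1,  -4]
  [  6,  -2,   8]

A^3 = A^2·A:
A^3[1,1] = (6)(-1) + (-1)(1) + (7)(-2) = -21
A^3[1,2] = (6)(1) + (-1)(0) + (7)(0) = 6
A^3[1,3] = (6)(-2) + (-1)(1) + (7)(-2) = -27
A^3[2,1] = (-3)(-1) + (1)(1) + (-4)(-2) = 12
A^3[2,2] = (-3)(1) + (1)(0) + (-4)(0) = -3
A^3[2,3] = (-3)(-2) + (1)(1) + (-4)(-2) = 15
A^3[3,1] = (6)(-1) + (-2)(1) + (8)(-2) = -24
A^3[3,2] = (6)(1) + (-2)(0) + (8)(0) = 6
A^3[3,3] = (6)(-2) + (-2)(1) + (8)(-2) = -30
A^3 = 
  [-21,   6, -27]
  [ 12,  -3,  15]
  [-24,   6, -30]

A^4 = A^3·A:
A^4[1,1] = (-21)(-1) + (6)(1) + (-27)(-2) = 81
A^4[1,2] = (-21)(1) + (6)(0) + (-27)(0) = -21
A^4[1,3] = (-21)(-2) + (6)(1) + (-27)(-2) = 102
A^4[2,1] = (12)(-1) + (-3)(1) + (15)(-2) = -45
A^4[2,2] = (12)(1) + (-3)(0) + (15)(0) = 12
A^4[2,3] = (12)(-2) + (-3)(1) + (15)(-2) = -57
A^4[3,1] = (-24)(-1) + (6)(1) + (-30)(-2) = 90
A^4[3,2] = (-24)(1) + (6)(0) + (-30)(0) = -24
A^4[3,3] = (-24)(-2) + (6)(1) + (-30)(-2) = 114
A^4 = 
  [ 81, -21, 102]
  [-45,  12, -57]
  [ 90, -24, 114]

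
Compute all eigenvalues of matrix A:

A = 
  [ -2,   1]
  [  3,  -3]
λ = (-5 + √13)/2, (-5 - √13)/2  (≈ -0.6972, -4.303)

tr(A) = -5, det(A) = 3
Characteristic polynomial: λ² - tr(A)λ + det(A) = λ² + 5λ + 3
λ² + 5λ + 3 = 0  ⇒  λ = (-5 ± √((5)² - 4·(3)))/2 = (-5 ± √(13))/2
  = (-5 + √13)/2,  (-5 - √13)/2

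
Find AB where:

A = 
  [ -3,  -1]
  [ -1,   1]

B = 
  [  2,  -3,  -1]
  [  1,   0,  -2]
AB = 
  [ -7,   9,   5]
  [ -1,   3,  -1]

A is 2×2 and B is 2×3, so AB is 2×3. Each entry is (row of A)·(column of B):
AB[1,1] = (-3)(2) + (-1)(1) = -7
AB[1,2] = (-3)(-3) + (-1)(0) = 9
AB[1,3] = (-3)(-1) + (-1)(-2) = 5
AB[2,1] = (-1)(2) + (1)(1) = -1
AB[2,2] = (-1)(-3) + (1)(0) = 3
AB[2,3] = (-1)(-1) + (1)(-2) = -1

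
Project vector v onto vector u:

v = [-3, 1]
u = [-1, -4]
proj_u(v) = [1/17, 4/17]

v·u = (-3)(-1) + (1)(-4) = -1
u·u = (-1)² + (-4)² = 17
proj_u(v) = (v·u / u·u) × u = (-1/17) × u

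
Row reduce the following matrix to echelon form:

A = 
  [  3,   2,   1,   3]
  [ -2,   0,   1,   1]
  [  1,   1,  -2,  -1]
Row operations:
R2 → R2 + (2/3)·R1
R3 → R3 - (1/3)·R1
R3 → R3 - (1/4)·R2

Resulting echelon form:
REF = 
  [    3,     2,     1,     3]
  [    0,   4/3,   5/3,     3]
  [    0,     0, -11/4, -11/4]

Rank = 3 (number of non-zero pivot rows).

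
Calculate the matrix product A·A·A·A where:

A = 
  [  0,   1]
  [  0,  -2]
A² = A·A:
A²[1,1] = (0)(0) + (1)(0) = 0
A²[1,2] = (0)(1) + (1)(-2) = -2
A²[2,1] = (0)(0) + (-2)(0) = 0
A²[2,2] = (0)(1) + (-2)(-2) = 4
A² = 
  [  0,  -2]
  [  0,   4]

A^3 = A^2·A:
A^3[1,1] = (0)(0) + (-2)(0) = 0
A^3[1,2] = (0)(1) + (-2)(-2) = 4
A^3[2,1] = (0)(0) + (4)(0) = 0
A^3[2,2] = (0)(1) + (4)(-2) = -8
A^3 = 
  [  0,   4]
  [  0,  -8]

A^4 = A^3·A:
A^4[1,1] = (0)(0) + (4)(0) = 0
A^4[1,2] = (0)(1) + (4)(-2) = -8
A^4[2,1] = (0)(0) + (-8)(0) = 0
A^4[2,2] = (0)(1) + (-8)(-2) = 16
A^4 = 
  [  0,  -8]
  [  0,  16]

Therefore
A^4 = 
  [  0,  -8]
  [  0,  16]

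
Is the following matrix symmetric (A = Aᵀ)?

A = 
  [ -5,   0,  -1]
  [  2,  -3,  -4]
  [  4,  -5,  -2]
No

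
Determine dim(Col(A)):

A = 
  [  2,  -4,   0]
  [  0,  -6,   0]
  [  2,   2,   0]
dim(Col(A)) = 2

Row reduce:
R3 → R3 - (1)·R1
R3 → R3 + (1)·R2
REF = 
  [  2,  -4,   0]
  [  0,  -6,   0]
  [  0,   0,   0]
Pivot columns: 1, 2 → 2 pivots.
dim(Col(A)) = number of pivot columns = 2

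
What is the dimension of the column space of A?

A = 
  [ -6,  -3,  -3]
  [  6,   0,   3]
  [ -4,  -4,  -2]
Row reduce:
R2 → R2 + (1)·R1
R3 → R3 - (2/3)·R1
R3 → R3 - (2/3)·R2
REF = 
  [ -6,  -3,  -3]
  [  0,  -3,   0]
  [  0,   0,   0]
Pivot columns: 1, 2 → 2 pivots.
dim(Col(A)) = number of pivot columns = 2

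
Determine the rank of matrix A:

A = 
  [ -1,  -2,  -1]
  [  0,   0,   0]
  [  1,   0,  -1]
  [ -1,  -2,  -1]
rank(A) = 2

Row reduce:
R3 → R3 + (1)·R1
R4 → R4 - (1)·R1
Swap R2 ↔ R3
REF = 
  [ -1,  -2,  -1]
  [  0,  -2,  -2]
  [  0,   0,   0]
  [  0,   0,   0]
Pivot columns: 1, 2 → 2 pivots.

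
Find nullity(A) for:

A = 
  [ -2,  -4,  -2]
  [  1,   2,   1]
nullity(A) = 2

Row reduce:
R2 → R2 + (1/2)·R1
REF = 
  [ -2,  -4,  -2]
  [  0,   0,   0]
Pivot columns: 1 → 1 pivot.
rank(A) = 1, so nullity(A) = 3 - 1 = 2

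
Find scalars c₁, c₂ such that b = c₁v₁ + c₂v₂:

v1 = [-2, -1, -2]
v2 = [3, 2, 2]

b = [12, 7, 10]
c1 = -3, c2 = 2

b = -3·v1 + 2·v2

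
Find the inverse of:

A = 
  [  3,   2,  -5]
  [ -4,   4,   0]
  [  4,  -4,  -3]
det(A) = (3)·((4)(-3) - (0)(-4)) - (2)·((-4)(-3) - (0)(4)) + (-5)·((-4)(-4) - (4)(4))
  = (3)(-12) - (2)(12) + (-5)(0)
  = -60
det(A) = -60 ≠ 0, so A is invertible.

Cofactors Cᵢⱼ = (-1)ⁱ⁺ʲ·Mᵢⱼ:
C = 
  [-12, -12,   0]
  [ 26,  11,  20]
  [ 20,  20,  20]

adj(A) = Cᵀ:
adj(A) = 
  [-12,  26,  20]
  [-12,  11,  20]
  [  0,  20,  20]

A⁻¹ = (-1/60) · adj(A):
A⁻¹ = 
  [   1/5, -13/30,   -1/3]
  [   1/5, -11/60,   -1/3]
  [     0,   -1/3,   -1/3]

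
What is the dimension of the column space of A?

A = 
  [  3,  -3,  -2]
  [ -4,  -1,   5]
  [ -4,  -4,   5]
Row reduce:
R2 → R2 + (4/3)·R1
R3 → R3 + (4/3)·R1
R3 → R3 - (8/5)·R2
REF = 
  [   3,   -3,   -2]
  [   0,   -5,  7/3]
  [   0,    0, -7/5]
Pivot columns: 1, 2, 3 → 3 pivots.
dim(Col(A)) = number of pivot columns = 3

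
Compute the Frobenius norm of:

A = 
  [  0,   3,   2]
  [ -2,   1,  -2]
||A||_F = 4.69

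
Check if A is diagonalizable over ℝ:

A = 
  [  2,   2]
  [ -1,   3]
No

tr(A) = 5, det(A) = 8
Characteristic polynomial: λ² - tr(A)λ + det(A) = λ² - 5λ + 8
λ² - 5λ + 8 = 0  ⇒  λ = (5 ± √((-5)² - 4·(8)))/2 = (5 ± √(-7))/2
  = (5 + i√7)/2,  (5 - i√7)/2
Eigenvalues: (5 + i√7)/2, (5 - i√7)/2  (≈ 2.5 + 1.323i, 2.5 - 1.323i)
Has complex eigenvalues (not diagonalizable over ℝ).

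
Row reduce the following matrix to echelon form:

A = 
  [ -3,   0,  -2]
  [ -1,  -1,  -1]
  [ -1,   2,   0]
Row operations:
R2 → R2 - (1/3)·R1
R3 → R3 - (1/3)·R1
R3 → R3 + (2)·R2

Resulting echelon form:
REF = 
  [  -3,    0,   -2]
  [   0,   -1, -1/3]
  [   0,    0,    0]

Rank = 2 (number of non-zero pivot rows).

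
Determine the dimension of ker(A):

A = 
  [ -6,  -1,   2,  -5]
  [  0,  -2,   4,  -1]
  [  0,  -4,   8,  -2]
nullity(A) = 2

Row reduce:
R3 → R3 - (2)·R2
REF = 
  [ -6,  -1,   2,  -5]
  [  0,  -2,   4,  -1]
  [  0,   0,   0,   0]
Pivot columns: 1, 2 → 2 pivots.
rank(A) = 2, so nullity(A) = 4 - 2 = 2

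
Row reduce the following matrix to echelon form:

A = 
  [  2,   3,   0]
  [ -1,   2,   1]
Row operations:
R2 → R2 + (1/2)·R1

Resulting echelon form:
REF = 
  [  2,   3,   0]
  [  0, 7/2,   1]

Rank = 2 (number of non-zero pivot rows).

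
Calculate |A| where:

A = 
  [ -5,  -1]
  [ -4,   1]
-9

For a 2×2 matrix, det = ad - bc = (-5)(1) - (-1)(-4) = -9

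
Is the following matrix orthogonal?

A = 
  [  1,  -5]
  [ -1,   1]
No

AᵀA = 
  [  2,  -6]
  [ -6,  26]
≠ I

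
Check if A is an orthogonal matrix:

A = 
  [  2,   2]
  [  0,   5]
No

AᵀA = 
  [  4,   4]
  [  4,  29]
≠ I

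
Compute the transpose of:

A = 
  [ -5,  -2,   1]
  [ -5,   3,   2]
Aᵀ = 
  [ -5,  -5]
  [ -2,   3]
  [  1,   2]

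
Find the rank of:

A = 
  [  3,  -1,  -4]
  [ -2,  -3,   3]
Row reduce:
R2 → R2 + (2/3)·R1
REF = 
  [    3,    -1,    -4]
  [    0, -11/3,   1/3]
Pivot columns: 1, 2 → 2 pivots.

rank(A) = 2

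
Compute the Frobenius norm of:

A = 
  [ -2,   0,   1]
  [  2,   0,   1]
||A||_F = 3.162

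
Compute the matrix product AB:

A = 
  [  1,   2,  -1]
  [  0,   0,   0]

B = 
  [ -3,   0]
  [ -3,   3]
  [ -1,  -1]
AB = 
  [ -8,   7]
  [  0,   0]

A is 2×3 and B is 3×2, so AB is 2×2. Each entry is (row of A)·(column of B):
AB[1,1] = (1)(-3) + (2)(-3) + (-1)(-1) = -8
AB[1,2] = (1)(0) + (2)(3) + (-1)(-1) = 7
AB[2,1] = (0)(-3) + (0)(-3) + (0)(-1) = 0
AB[2,2] = (0)(0) + (0)(3) + (0)(-1) = 0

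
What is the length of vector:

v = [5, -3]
5.831

||v||₂ = √((5)² + (-3)²) = √34 = 5.831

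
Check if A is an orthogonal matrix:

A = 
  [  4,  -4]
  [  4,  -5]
No

AᵀA = 
  [ 32, -36]
  [-36,  41]
≠ I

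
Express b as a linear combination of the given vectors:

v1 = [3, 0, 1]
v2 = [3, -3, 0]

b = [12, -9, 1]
c1 = 1, c2 = 3

b = 1·v1 + 3·v2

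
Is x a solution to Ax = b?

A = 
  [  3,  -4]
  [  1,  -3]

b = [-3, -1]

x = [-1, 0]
Yes

Ax = [-3, -1] = b ✓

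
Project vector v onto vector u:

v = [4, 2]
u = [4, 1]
v·u = (4)(4) + (2)(1) = 18
u·u = (4)² + (1)² = 17
proj_u(v) = (v·u / u·u) × u = (18/17) × u

proj_u(v) = [72/17, 18/17]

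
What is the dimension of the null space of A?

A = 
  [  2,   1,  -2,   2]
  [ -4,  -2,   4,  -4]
nullity(A) = 3

Row reduce:
R2 → R2 + (2)·R1
REF = 
  [  2,   1,  -2,   2]
  [  0,   0,   0,   0]
Pivot columns: 1 → 1 pivot.
rank(A) = 1, so nullity(A) = 4 - 1 = 3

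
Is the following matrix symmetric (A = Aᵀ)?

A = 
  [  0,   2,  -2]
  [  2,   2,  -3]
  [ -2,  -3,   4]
Yes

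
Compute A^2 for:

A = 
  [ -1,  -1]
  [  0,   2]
A² = A·A:
A²[1,1] = (-1)(-1) + (-1)(0) = 1
A²[1,2] = (-1)(-1) + (-1)(2) = -1
A²[2,1] = (0)(-1) + (2)(0) = 0
A²[2,2] = (0)(-1) + (2)(2) = 4
A² = 
  [  1,  -1]
  [  0,   4]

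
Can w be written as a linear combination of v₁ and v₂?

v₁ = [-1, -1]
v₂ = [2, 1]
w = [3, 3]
Yes

Form the augmented matrix and row-reduce:
[v₁|v₂|w] = 
  [ -1,   2,   3]
  [ -1,   1,   3]
R2 → R2 - (1)·R1
REF = 
  [ -1,   2,   3]
  [  0,  -1,   0]

No row of the form [0 0 | nonzero], so the system is consistent. Back-substitution gives c₁ = -3, c₂ = 0: w = (-3)·v₁ + (0)·v₂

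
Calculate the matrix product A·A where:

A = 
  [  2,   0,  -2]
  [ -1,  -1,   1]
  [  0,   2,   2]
A² = A·A:
A²[1,1] = (2)(2) + (0)(-1) + (-2)(0) = 4
A²[1,2] = (2)(0) + (0)(-1) + (-2)(2) = -4
A²[1,3] = (2)(-2) + (0)(1) + (-2)(2) = -8
A²[2,1] = (-1)(2) + (-1)(-1) + (1)(0) = -1
A²[2,2] = (-1)(0) + (-1)(-1) + (1)(2) = 3
A²[2,3] = (-1)(-2) + (-1)(1) + (1)(2) = 3
A²[3,1] = (0)(2) + (2)(-1) + (2)(0) = -2
A²[3,2] = (0)(0) + (2)(-1) + (2)(2) = 2
A²[3,3] = (0)(-2) + (2)(1) + (2)(2) = 6
A² = 
  [  4,  -4,  -8]
  [ -1,   3,   3]
  [ -2,   2,   6]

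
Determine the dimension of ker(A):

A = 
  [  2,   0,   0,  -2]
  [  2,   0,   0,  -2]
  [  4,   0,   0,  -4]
nullity(A) = 3

Row reduce:
R2 → R2 - (1)·R1
R3 → R3 - (2)·R1
REF = 
  [  2,   0,   0,  -2]
  [  0,   0,   0,   0]
  [  0,   0,   0,   0]
Pivot columns: 1 → 1 pivot.
rank(A) = 1, so nullity(A) = 4 - 1 = 3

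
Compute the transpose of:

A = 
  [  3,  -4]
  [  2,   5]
Aᵀ = 
  [  3,   2]
  [ -4,   5]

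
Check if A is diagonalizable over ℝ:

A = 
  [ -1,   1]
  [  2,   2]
Yes

tr(A) = 1, det(A) = -4
Characteristic polynomial: λ² - tr(A)λ + det(A) = λ² - λ - 4
λ² - λ - 4 = 0  ⇒  λ = (1 ± √((-1)² - 4·(-4)))/2 = (1 ± √(17))/2
  = (1 + √17)/2,  (1 - √17)/2
Eigenvalues: (1 + √17)/2, (1 - √17)/2  (≈ 2.562, -1.562)
The two irrational eigenvalues are distinct (simple), so each has alg. mult. = geom. mult. = 1.
Sum of geometric multiplicities equals n, so A has n independent eigenvectors.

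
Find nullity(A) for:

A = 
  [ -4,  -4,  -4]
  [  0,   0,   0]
nullity(A) = 2

Row reduce:
(no row operations needed)
REF = 
  [ -4,  -4,  -4]
  [  0,   0,   0]
Pivot columns: 1 → 1 pivot.
rank(A) = 1, so nullity(A) = 3 - 1 = 2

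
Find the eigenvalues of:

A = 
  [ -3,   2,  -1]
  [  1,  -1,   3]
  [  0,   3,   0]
Characteristic polynomial: det(λI - A) = λ³ + 4λ² - 8λ - 24
Testing integer divisors of the constant term: p(-2) = 0, so (λ + 2) is a factor:
p(λ) = (λ + 2)(λ² + 2λ - 12)
λ² + 2λ - 12 = 0  ⇒  λ = (-2 ± √((2)² - 4·(-12)))/2 = (-2 ± √(52))/2
  = -1 + √13,  -1 - √13

λ = -2, -1 + √13, -1 - √13  (≈ -2, 2.606, -4.606)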